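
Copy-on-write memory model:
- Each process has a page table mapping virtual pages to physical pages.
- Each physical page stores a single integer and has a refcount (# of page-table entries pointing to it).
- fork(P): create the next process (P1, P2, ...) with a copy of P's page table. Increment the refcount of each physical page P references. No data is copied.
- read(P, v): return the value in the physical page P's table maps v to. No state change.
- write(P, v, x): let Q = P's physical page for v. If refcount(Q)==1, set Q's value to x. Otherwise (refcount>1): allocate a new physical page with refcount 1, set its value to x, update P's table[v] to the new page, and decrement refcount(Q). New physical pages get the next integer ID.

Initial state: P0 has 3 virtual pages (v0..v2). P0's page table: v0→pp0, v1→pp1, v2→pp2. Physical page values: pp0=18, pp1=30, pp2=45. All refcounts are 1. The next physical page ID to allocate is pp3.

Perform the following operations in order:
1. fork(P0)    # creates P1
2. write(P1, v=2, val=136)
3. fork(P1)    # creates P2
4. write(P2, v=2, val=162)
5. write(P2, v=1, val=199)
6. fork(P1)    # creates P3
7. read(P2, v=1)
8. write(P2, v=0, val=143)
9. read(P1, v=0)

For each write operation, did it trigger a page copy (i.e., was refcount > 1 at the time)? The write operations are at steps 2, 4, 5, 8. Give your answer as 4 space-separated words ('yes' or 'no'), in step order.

Op 1: fork(P0) -> P1. 3 ppages; refcounts: pp0:2 pp1:2 pp2:2
Op 2: write(P1, v2, 136). refcount(pp2)=2>1 -> COPY to pp3. 4 ppages; refcounts: pp0:2 pp1:2 pp2:1 pp3:1
Op 3: fork(P1) -> P2. 4 ppages; refcounts: pp0:3 pp1:3 pp2:1 pp3:2
Op 4: write(P2, v2, 162). refcount(pp3)=2>1 -> COPY to pp4. 5 ppages; refcounts: pp0:3 pp1:3 pp2:1 pp3:1 pp4:1
Op 5: write(P2, v1, 199). refcount(pp1)=3>1 -> COPY to pp5. 6 ppages; refcounts: pp0:3 pp1:2 pp2:1 pp3:1 pp4:1 pp5:1
Op 6: fork(P1) -> P3. 6 ppages; refcounts: pp0:4 pp1:3 pp2:1 pp3:2 pp4:1 pp5:1
Op 7: read(P2, v1) -> 199. No state change.
Op 8: write(P2, v0, 143). refcount(pp0)=4>1 -> COPY to pp6. 7 ppages; refcounts: pp0:3 pp1:3 pp2:1 pp3:2 pp4:1 pp5:1 pp6:1
Op 9: read(P1, v0) -> 18. No state change.

yes yes yes yes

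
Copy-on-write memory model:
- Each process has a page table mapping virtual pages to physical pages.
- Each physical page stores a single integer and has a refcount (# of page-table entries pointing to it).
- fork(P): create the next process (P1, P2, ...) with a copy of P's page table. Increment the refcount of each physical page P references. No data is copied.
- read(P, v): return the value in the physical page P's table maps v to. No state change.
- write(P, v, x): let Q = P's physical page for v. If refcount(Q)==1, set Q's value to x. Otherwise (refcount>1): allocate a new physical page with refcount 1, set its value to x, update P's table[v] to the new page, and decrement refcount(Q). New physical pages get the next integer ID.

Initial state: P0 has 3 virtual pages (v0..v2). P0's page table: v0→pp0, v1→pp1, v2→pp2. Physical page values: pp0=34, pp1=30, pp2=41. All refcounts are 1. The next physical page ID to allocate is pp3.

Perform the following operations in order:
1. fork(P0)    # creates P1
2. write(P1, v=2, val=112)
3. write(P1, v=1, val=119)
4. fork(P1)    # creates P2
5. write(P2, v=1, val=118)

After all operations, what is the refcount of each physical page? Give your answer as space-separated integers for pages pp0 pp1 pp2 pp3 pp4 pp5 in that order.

Answer: 3 1 1 2 1 1

Derivation:
Op 1: fork(P0) -> P1. 3 ppages; refcounts: pp0:2 pp1:2 pp2:2
Op 2: write(P1, v2, 112). refcount(pp2)=2>1 -> COPY to pp3. 4 ppages; refcounts: pp0:2 pp1:2 pp2:1 pp3:1
Op 3: write(P1, v1, 119). refcount(pp1)=2>1 -> COPY to pp4. 5 ppages; refcounts: pp0:2 pp1:1 pp2:1 pp3:1 pp4:1
Op 4: fork(P1) -> P2. 5 ppages; refcounts: pp0:3 pp1:1 pp2:1 pp3:2 pp4:2
Op 5: write(P2, v1, 118). refcount(pp4)=2>1 -> COPY to pp5. 6 ppages; refcounts: pp0:3 pp1:1 pp2:1 pp3:2 pp4:1 pp5:1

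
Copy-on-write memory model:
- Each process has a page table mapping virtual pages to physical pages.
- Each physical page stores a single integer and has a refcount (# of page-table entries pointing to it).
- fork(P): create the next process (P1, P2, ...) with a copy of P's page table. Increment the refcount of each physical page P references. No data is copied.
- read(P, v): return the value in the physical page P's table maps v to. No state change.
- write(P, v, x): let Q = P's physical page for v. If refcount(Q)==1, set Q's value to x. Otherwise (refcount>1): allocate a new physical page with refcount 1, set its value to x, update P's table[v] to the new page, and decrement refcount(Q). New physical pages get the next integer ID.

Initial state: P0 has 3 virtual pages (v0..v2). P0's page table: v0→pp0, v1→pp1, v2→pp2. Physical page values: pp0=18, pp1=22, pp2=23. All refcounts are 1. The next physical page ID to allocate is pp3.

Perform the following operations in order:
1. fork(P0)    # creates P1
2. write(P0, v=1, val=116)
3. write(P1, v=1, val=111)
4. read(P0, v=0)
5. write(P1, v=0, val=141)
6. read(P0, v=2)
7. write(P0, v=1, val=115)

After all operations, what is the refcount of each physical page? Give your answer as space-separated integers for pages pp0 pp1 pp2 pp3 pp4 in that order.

Answer: 1 1 2 1 1

Derivation:
Op 1: fork(P0) -> P1. 3 ppages; refcounts: pp0:2 pp1:2 pp2:2
Op 2: write(P0, v1, 116). refcount(pp1)=2>1 -> COPY to pp3. 4 ppages; refcounts: pp0:2 pp1:1 pp2:2 pp3:1
Op 3: write(P1, v1, 111). refcount(pp1)=1 -> write in place. 4 ppages; refcounts: pp0:2 pp1:1 pp2:2 pp3:1
Op 4: read(P0, v0) -> 18. No state change.
Op 5: write(P1, v0, 141). refcount(pp0)=2>1 -> COPY to pp4. 5 ppages; refcounts: pp0:1 pp1:1 pp2:2 pp3:1 pp4:1
Op 6: read(P0, v2) -> 23. No state change.
Op 7: write(P0, v1, 115). refcount(pp3)=1 -> write in place. 5 ppages; refcounts: pp0:1 pp1:1 pp2:2 pp3:1 pp4:1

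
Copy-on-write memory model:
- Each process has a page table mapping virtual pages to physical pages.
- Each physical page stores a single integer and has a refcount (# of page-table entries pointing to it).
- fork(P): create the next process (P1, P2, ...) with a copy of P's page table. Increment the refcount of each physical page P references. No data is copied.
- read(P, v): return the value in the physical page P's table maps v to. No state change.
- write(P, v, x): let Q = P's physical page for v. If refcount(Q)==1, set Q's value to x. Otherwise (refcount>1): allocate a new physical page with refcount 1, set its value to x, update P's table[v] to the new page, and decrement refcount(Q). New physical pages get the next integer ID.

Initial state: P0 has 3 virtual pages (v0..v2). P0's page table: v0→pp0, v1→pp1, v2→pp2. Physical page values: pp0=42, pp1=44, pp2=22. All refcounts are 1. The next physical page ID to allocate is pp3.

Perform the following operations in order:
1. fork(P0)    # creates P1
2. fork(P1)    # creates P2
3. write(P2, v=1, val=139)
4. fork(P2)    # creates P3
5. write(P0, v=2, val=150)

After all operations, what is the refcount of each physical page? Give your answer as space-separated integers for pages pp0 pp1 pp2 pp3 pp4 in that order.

Op 1: fork(P0) -> P1. 3 ppages; refcounts: pp0:2 pp1:2 pp2:2
Op 2: fork(P1) -> P2. 3 ppages; refcounts: pp0:3 pp1:3 pp2:3
Op 3: write(P2, v1, 139). refcount(pp1)=3>1 -> COPY to pp3. 4 ppages; refcounts: pp0:3 pp1:2 pp2:3 pp3:1
Op 4: fork(P2) -> P3. 4 ppages; refcounts: pp0:4 pp1:2 pp2:4 pp3:2
Op 5: write(P0, v2, 150). refcount(pp2)=4>1 -> COPY to pp4. 5 ppages; refcounts: pp0:4 pp1:2 pp2:3 pp3:2 pp4:1

Answer: 4 2 3 2 1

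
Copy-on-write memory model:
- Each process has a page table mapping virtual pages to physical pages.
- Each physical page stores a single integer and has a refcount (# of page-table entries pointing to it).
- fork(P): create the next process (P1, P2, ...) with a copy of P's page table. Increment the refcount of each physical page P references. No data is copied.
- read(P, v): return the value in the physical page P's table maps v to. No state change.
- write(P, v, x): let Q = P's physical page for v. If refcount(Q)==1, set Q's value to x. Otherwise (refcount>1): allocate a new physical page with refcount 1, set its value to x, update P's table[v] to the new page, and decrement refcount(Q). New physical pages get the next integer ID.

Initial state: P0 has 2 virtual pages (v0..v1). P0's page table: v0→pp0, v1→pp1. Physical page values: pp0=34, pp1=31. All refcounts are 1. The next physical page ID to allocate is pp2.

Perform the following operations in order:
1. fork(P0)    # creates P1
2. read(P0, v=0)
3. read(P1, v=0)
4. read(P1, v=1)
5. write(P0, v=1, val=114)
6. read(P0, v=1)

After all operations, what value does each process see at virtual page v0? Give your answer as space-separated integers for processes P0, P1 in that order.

Answer: 34 34

Derivation:
Op 1: fork(P0) -> P1. 2 ppages; refcounts: pp0:2 pp1:2
Op 2: read(P0, v0) -> 34. No state change.
Op 3: read(P1, v0) -> 34. No state change.
Op 4: read(P1, v1) -> 31. No state change.
Op 5: write(P0, v1, 114). refcount(pp1)=2>1 -> COPY to pp2. 3 ppages; refcounts: pp0:2 pp1:1 pp2:1
Op 6: read(P0, v1) -> 114. No state change.
P0: v0 -> pp0 = 34
P1: v0 -> pp0 = 34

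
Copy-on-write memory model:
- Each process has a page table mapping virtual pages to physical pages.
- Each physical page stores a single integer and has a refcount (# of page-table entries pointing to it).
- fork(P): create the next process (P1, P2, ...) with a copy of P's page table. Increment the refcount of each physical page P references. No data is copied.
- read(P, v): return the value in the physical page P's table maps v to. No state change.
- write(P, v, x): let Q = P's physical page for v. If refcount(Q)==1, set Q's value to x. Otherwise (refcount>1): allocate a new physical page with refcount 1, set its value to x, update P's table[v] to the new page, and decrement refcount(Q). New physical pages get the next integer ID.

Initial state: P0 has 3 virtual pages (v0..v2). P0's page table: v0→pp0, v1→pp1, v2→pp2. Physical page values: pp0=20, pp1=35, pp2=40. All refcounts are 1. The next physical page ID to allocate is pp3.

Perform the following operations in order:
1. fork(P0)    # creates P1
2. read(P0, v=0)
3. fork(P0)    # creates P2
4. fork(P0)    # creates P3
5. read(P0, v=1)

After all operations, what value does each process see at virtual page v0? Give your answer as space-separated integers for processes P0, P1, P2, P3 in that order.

Op 1: fork(P0) -> P1. 3 ppages; refcounts: pp0:2 pp1:2 pp2:2
Op 2: read(P0, v0) -> 20. No state change.
Op 3: fork(P0) -> P2. 3 ppages; refcounts: pp0:3 pp1:3 pp2:3
Op 4: fork(P0) -> P3. 3 ppages; refcounts: pp0:4 pp1:4 pp2:4
Op 5: read(P0, v1) -> 35. No state change.
P0: v0 -> pp0 = 20
P1: v0 -> pp0 = 20
P2: v0 -> pp0 = 20
P3: v0 -> pp0 = 20

Answer: 20 20 20 20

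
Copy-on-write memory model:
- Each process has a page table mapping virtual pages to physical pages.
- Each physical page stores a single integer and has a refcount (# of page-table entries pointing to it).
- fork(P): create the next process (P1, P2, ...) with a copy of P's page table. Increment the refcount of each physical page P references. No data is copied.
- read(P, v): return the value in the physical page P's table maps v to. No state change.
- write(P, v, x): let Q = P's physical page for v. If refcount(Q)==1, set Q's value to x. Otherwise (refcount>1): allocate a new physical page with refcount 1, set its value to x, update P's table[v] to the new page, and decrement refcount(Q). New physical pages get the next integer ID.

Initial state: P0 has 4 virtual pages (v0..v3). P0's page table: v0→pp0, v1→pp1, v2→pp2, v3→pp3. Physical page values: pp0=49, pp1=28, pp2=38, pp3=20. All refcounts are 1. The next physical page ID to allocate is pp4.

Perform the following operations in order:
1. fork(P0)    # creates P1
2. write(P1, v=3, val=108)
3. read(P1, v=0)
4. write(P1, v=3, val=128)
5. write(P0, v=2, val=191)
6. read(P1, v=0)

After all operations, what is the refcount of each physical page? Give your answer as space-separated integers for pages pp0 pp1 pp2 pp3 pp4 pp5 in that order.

Op 1: fork(P0) -> P1. 4 ppages; refcounts: pp0:2 pp1:2 pp2:2 pp3:2
Op 2: write(P1, v3, 108). refcount(pp3)=2>1 -> COPY to pp4. 5 ppages; refcounts: pp0:2 pp1:2 pp2:2 pp3:1 pp4:1
Op 3: read(P1, v0) -> 49. No state change.
Op 4: write(P1, v3, 128). refcount(pp4)=1 -> write in place. 5 ppages; refcounts: pp0:2 pp1:2 pp2:2 pp3:1 pp4:1
Op 5: write(P0, v2, 191). refcount(pp2)=2>1 -> COPY to pp5. 6 ppages; refcounts: pp0:2 pp1:2 pp2:1 pp3:1 pp4:1 pp5:1
Op 6: read(P1, v0) -> 49. No state change.

Answer: 2 2 1 1 1 1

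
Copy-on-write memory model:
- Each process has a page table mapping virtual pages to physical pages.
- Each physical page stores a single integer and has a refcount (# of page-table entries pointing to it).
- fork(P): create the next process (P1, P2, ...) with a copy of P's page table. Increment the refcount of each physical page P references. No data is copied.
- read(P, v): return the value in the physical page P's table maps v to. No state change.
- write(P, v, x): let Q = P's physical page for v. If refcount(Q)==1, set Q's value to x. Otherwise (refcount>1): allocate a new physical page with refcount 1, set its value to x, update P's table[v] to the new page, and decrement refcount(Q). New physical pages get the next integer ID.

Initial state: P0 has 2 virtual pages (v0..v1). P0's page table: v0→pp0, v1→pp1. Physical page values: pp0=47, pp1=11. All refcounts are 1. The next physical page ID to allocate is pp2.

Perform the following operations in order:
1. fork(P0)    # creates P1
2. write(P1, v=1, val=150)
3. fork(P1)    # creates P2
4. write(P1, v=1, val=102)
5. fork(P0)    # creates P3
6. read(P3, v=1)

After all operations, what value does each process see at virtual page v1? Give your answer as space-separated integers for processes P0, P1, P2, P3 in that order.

Answer: 11 102 150 11

Derivation:
Op 1: fork(P0) -> P1. 2 ppages; refcounts: pp0:2 pp1:2
Op 2: write(P1, v1, 150). refcount(pp1)=2>1 -> COPY to pp2. 3 ppages; refcounts: pp0:2 pp1:1 pp2:1
Op 3: fork(P1) -> P2. 3 ppages; refcounts: pp0:3 pp1:1 pp2:2
Op 4: write(P1, v1, 102). refcount(pp2)=2>1 -> COPY to pp3. 4 ppages; refcounts: pp0:3 pp1:1 pp2:1 pp3:1
Op 5: fork(P0) -> P3. 4 ppages; refcounts: pp0:4 pp1:2 pp2:1 pp3:1
Op 6: read(P3, v1) -> 11. No state change.
P0: v1 -> pp1 = 11
P1: v1 -> pp3 = 102
P2: v1 -> pp2 = 150
P3: v1 -> pp1 = 11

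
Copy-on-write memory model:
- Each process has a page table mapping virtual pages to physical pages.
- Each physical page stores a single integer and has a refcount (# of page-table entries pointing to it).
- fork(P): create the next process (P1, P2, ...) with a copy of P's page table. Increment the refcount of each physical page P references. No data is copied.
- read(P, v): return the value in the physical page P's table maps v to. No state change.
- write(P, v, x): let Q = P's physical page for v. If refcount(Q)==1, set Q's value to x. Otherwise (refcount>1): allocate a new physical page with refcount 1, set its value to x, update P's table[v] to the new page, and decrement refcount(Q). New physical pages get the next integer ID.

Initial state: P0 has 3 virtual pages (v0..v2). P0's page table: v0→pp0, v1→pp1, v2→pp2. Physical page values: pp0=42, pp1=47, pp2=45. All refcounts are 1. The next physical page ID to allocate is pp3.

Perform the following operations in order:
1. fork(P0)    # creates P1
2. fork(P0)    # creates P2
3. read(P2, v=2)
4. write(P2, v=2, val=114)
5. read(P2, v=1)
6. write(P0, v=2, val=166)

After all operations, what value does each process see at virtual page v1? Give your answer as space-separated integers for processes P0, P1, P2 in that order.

Answer: 47 47 47

Derivation:
Op 1: fork(P0) -> P1. 3 ppages; refcounts: pp0:2 pp1:2 pp2:2
Op 2: fork(P0) -> P2. 3 ppages; refcounts: pp0:3 pp1:3 pp2:3
Op 3: read(P2, v2) -> 45. No state change.
Op 4: write(P2, v2, 114). refcount(pp2)=3>1 -> COPY to pp3. 4 ppages; refcounts: pp0:3 pp1:3 pp2:2 pp3:1
Op 5: read(P2, v1) -> 47. No state change.
Op 6: write(P0, v2, 166). refcount(pp2)=2>1 -> COPY to pp4. 5 ppages; refcounts: pp0:3 pp1:3 pp2:1 pp3:1 pp4:1
P0: v1 -> pp1 = 47
P1: v1 -> pp1 = 47
P2: v1 -> pp1 = 47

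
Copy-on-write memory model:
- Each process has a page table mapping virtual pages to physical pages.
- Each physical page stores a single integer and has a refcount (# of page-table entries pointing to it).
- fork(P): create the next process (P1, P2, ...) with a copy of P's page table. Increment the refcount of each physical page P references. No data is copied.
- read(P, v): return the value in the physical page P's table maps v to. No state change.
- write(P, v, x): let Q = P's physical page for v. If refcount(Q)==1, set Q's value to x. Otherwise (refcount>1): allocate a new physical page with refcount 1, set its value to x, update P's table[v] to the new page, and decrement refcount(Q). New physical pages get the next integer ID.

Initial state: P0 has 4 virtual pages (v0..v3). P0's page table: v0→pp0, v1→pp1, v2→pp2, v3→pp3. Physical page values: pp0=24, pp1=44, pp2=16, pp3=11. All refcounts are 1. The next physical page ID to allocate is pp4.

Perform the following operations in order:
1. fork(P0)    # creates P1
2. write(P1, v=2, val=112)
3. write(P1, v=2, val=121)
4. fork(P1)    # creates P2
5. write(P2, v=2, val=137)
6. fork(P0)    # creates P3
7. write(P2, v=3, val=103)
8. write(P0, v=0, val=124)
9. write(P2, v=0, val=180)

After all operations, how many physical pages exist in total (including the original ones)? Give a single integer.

Op 1: fork(P0) -> P1. 4 ppages; refcounts: pp0:2 pp1:2 pp2:2 pp3:2
Op 2: write(P1, v2, 112). refcount(pp2)=2>1 -> COPY to pp4. 5 ppages; refcounts: pp0:2 pp1:2 pp2:1 pp3:2 pp4:1
Op 3: write(P1, v2, 121). refcount(pp4)=1 -> write in place. 5 ppages; refcounts: pp0:2 pp1:2 pp2:1 pp3:2 pp4:1
Op 4: fork(P1) -> P2. 5 ppages; refcounts: pp0:3 pp1:3 pp2:1 pp3:3 pp4:2
Op 5: write(P2, v2, 137). refcount(pp4)=2>1 -> COPY to pp5. 6 ppages; refcounts: pp0:3 pp1:3 pp2:1 pp3:3 pp4:1 pp5:1
Op 6: fork(P0) -> P3. 6 ppages; refcounts: pp0:4 pp1:4 pp2:2 pp3:4 pp4:1 pp5:1
Op 7: write(P2, v3, 103). refcount(pp3)=4>1 -> COPY to pp6. 7 ppages; refcounts: pp0:4 pp1:4 pp2:2 pp3:3 pp4:1 pp5:1 pp6:1
Op 8: write(P0, v0, 124). refcount(pp0)=4>1 -> COPY to pp7. 8 ppages; refcounts: pp0:3 pp1:4 pp2:2 pp3:3 pp4:1 pp5:1 pp6:1 pp7:1
Op 9: write(P2, v0, 180). refcount(pp0)=3>1 -> COPY to pp8. 9 ppages; refcounts: pp0:2 pp1:4 pp2:2 pp3:3 pp4:1 pp5:1 pp6:1 pp7:1 pp8:1

Answer: 9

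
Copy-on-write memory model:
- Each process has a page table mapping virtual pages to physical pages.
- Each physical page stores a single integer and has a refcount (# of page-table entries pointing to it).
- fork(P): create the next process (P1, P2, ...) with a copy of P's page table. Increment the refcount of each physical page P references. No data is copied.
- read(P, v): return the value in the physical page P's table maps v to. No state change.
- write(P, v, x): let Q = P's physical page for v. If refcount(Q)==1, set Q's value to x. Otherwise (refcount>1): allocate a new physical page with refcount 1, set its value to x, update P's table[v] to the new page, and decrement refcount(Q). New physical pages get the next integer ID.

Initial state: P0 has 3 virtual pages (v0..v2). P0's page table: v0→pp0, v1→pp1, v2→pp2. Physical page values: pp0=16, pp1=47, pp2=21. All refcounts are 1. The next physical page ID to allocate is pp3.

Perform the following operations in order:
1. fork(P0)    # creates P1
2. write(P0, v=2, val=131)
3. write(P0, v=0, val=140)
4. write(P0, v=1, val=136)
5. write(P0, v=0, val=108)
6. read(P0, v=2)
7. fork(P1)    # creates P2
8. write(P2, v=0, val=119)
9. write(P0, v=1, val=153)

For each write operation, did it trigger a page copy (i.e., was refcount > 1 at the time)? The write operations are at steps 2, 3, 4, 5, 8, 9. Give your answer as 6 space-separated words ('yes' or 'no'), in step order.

Op 1: fork(P0) -> P1. 3 ppages; refcounts: pp0:2 pp1:2 pp2:2
Op 2: write(P0, v2, 131). refcount(pp2)=2>1 -> COPY to pp3. 4 ppages; refcounts: pp0:2 pp1:2 pp2:1 pp3:1
Op 3: write(P0, v0, 140). refcount(pp0)=2>1 -> COPY to pp4. 5 ppages; refcounts: pp0:1 pp1:2 pp2:1 pp3:1 pp4:1
Op 4: write(P0, v1, 136). refcount(pp1)=2>1 -> COPY to pp5. 6 ppages; refcounts: pp0:1 pp1:1 pp2:1 pp3:1 pp4:1 pp5:1
Op 5: write(P0, v0, 108). refcount(pp4)=1 -> write in place. 6 ppages; refcounts: pp0:1 pp1:1 pp2:1 pp3:1 pp4:1 pp5:1
Op 6: read(P0, v2) -> 131. No state change.
Op 7: fork(P1) -> P2. 6 ppages; refcounts: pp0:2 pp1:2 pp2:2 pp3:1 pp4:1 pp5:1
Op 8: write(P2, v0, 119). refcount(pp0)=2>1 -> COPY to pp6. 7 ppages; refcounts: pp0:1 pp1:2 pp2:2 pp3:1 pp4:1 pp5:1 pp6:1
Op 9: write(P0, v1, 153). refcount(pp5)=1 -> write in place. 7 ppages; refcounts: pp0:1 pp1:2 pp2:2 pp3:1 pp4:1 pp5:1 pp6:1

yes yes yes no yes no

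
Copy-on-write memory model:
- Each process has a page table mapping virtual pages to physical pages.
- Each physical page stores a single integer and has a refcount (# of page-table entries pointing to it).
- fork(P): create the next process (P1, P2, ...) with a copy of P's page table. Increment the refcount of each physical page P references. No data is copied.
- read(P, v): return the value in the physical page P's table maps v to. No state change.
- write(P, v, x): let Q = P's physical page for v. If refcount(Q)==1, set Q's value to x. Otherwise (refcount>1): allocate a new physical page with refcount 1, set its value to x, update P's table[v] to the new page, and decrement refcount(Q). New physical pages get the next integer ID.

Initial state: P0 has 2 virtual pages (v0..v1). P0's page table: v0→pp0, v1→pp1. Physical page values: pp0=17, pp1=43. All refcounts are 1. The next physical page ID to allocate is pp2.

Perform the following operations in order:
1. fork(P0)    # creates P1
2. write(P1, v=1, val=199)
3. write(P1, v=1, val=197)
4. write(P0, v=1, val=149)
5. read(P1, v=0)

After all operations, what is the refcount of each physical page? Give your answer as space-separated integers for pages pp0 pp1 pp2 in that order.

Op 1: fork(P0) -> P1. 2 ppages; refcounts: pp0:2 pp1:2
Op 2: write(P1, v1, 199). refcount(pp1)=2>1 -> COPY to pp2. 3 ppages; refcounts: pp0:2 pp1:1 pp2:1
Op 3: write(P1, v1, 197). refcount(pp2)=1 -> write in place. 3 ppages; refcounts: pp0:2 pp1:1 pp2:1
Op 4: write(P0, v1, 149). refcount(pp1)=1 -> write in place. 3 ppages; refcounts: pp0:2 pp1:1 pp2:1
Op 5: read(P1, v0) -> 17. No state change.

Answer: 2 1 1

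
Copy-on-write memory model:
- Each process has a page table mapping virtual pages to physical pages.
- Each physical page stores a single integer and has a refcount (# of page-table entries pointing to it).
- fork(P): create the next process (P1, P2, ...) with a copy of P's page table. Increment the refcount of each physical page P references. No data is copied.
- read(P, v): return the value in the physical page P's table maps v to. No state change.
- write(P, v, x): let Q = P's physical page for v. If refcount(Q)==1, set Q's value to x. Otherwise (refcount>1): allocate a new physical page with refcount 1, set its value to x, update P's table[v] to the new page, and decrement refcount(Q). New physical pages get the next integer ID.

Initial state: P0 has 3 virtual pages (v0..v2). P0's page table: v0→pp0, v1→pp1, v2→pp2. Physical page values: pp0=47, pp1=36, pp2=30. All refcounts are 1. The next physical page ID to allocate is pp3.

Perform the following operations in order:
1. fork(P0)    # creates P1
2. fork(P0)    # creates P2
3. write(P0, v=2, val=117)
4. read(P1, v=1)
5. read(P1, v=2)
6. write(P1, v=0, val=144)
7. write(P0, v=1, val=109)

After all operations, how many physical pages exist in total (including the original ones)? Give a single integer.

Answer: 6

Derivation:
Op 1: fork(P0) -> P1. 3 ppages; refcounts: pp0:2 pp1:2 pp2:2
Op 2: fork(P0) -> P2. 3 ppages; refcounts: pp0:3 pp1:3 pp2:3
Op 3: write(P0, v2, 117). refcount(pp2)=3>1 -> COPY to pp3. 4 ppages; refcounts: pp0:3 pp1:3 pp2:2 pp3:1
Op 4: read(P1, v1) -> 36. No state change.
Op 5: read(P1, v2) -> 30. No state change.
Op 6: write(P1, v0, 144). refcount(pp0)=3>1 -> COPY to pp4. 5 ppages; refcounts: pp0:2 pp1:3 pp2:2 pp3:1 pp4:1
Op 7: write(P0, v1, 109). refcount(pp1)=3>1 -> COPY to pp5. 6 ppages; refcounts: pp0:2 pp1:2 pp2:2 pp3:1 pp4:1 pp5:1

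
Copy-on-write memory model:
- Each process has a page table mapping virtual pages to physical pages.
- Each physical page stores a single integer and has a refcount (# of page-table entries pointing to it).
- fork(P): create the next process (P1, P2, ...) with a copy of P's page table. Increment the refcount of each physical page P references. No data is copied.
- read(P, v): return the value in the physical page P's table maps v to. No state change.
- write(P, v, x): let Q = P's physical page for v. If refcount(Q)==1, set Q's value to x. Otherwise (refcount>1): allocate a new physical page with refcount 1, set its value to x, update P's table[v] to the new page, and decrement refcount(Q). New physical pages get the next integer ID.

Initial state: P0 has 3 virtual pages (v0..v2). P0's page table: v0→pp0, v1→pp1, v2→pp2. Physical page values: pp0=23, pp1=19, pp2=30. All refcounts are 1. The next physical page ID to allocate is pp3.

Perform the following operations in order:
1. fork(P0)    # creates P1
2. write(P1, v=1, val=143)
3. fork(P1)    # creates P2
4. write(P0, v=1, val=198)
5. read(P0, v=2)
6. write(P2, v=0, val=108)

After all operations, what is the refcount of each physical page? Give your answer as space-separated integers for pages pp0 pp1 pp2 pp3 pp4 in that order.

Op 1: fork(P0) -> P1. 3 ppages; refcounts: pp0:2 pp1:2 pp2:2
Op 2: write(P1, v1, 143). refcount(pp1)=2>1 -> COPY to pp3. 4 ppages; refcounts: pp0:2 pp1:1 pp2:2 pp3:1
Op 3: fork(P1) -> P2. 4 ppages; refcounts: pp0:3 pp1:1 pp2:3 pp3:2
Op 4: write(P0, v1, 198). refcount(pp1)=1 -> write in place. 4 ppages; refcounts: pp0:3 pp1:1 pp2:3 pp3:2
Op 5: read(P0, v2) -> 30. No state change.
Op 6: write(P2, v0, 108). refcount(pp0)=3>1 -> COPY to pp4. 5 ppages; refcounts: pp0:2 pp1:1 pp2:3 pp3:2 pp4:1

Answer: 2 1 3 2 1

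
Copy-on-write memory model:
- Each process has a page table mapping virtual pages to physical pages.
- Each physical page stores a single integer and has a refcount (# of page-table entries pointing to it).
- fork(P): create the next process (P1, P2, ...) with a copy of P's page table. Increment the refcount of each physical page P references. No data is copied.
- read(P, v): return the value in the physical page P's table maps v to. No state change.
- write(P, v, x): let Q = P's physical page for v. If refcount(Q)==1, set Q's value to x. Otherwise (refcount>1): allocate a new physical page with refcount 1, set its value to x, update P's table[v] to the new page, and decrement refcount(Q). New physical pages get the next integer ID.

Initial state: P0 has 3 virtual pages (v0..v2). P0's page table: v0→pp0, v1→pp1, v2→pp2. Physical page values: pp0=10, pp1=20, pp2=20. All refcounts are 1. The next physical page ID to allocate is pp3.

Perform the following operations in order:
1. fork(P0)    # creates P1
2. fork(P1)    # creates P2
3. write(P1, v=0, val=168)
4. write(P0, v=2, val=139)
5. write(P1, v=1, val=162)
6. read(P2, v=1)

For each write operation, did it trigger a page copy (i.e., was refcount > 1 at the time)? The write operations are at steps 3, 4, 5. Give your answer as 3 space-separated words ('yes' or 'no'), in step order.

Op 1: fork(P0) -> P1. 3 ppages; refcounts: pp0:2 pp1:2 pp2:2
Op 2: fork(P1) -> P2. 3 ppages; refcounts: pp0:3 pp1:3 pp2:3
Op 3: write(P1, v0, 168). refcount(pp0)=3>1 -> COPY to pp3. 4 ppages; refcounts: pp0:2 pp1:3 pp2:3 pp3:1
Op 4: write(P0, v2, 139). refcount(pp2)=3>1 -> COPY to pp4. 5 ppages; refcounts: pp0:2 pp1:3 pp2:2 pp3:1 pp4:1
Op 5: write(P1, v1, 162). refcount(pp1)=3>1 -> COPY to pp5. 6 ppages; refcounts: pp0:2 pp1:2 pp2:2 pp3:1 pp4:1 pp5:1
Op 6: read(P2, v1) -> 20. No state change.

yes yes yes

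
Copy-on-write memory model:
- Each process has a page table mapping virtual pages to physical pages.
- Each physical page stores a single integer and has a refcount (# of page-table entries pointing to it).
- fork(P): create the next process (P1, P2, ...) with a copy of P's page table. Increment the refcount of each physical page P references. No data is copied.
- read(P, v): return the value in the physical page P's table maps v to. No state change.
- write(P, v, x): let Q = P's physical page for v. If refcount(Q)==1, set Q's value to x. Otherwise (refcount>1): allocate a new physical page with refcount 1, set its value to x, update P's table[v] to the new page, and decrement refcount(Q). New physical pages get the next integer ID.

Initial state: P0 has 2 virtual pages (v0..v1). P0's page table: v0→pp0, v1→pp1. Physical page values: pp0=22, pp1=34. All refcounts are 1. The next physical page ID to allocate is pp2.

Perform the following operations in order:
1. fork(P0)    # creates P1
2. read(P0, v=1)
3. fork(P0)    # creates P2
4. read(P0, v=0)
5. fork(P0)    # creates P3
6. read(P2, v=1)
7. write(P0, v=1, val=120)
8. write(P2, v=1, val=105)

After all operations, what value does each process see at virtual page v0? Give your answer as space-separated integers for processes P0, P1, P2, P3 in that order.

Answer: 22 22 22 22

Derivation:
Op 1: fork(P0) -> P1. 2 ppages; refcounts: pp0:2 pp1:2
Op 2: read(P0, v1) -> 34. No state change.
Op 3: fork(P0) -> P2. 2 ppages; refcounts: pp0:3 pp1:3
Op 4: read(P0, v0) -> 22. No state change.
Op 5: fork(P0) -> P3. 2 ppages; refcounts: pp0:4 pp1:4
Op 6: read(P2, v1) -> 34. No state change.
Op 7: write(P0, v1, 120). refcount(pp1)=4>1 -> COPY to pp2. 3 ppages; refcounts: pp0:4 pp1:3 pp2:1
Op 8: write(P2, v1, 105). refcount(pp1)=3>1 -> COPY to pp3. 4 ppages; refcounts: pp0:4 pp1:2 pp2:1 pp3:1
P0: v0 -> pp0 = 22
P1: v0 -> pp0 = 22
P2: v0 -> pp0 = 22
P3: v0 -> pp0 = 22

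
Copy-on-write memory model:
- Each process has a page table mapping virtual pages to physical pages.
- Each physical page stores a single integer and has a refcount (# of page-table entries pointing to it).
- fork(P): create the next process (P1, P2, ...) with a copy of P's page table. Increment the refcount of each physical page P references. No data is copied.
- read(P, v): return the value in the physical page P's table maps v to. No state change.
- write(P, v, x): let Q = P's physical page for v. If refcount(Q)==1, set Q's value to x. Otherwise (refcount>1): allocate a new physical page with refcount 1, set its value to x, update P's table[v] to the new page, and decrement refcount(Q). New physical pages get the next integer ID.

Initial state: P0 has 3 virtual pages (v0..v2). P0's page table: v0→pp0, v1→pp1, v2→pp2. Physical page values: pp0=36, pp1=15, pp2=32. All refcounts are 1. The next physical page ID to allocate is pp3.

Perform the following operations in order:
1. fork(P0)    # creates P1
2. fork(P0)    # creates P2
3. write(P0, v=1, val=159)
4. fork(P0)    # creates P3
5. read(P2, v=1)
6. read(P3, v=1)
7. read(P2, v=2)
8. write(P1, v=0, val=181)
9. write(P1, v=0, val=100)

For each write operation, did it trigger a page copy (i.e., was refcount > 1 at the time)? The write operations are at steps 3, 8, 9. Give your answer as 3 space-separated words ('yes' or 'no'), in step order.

Op 1: fork(P0) -> P1. 3 ppages; refcounts: pp0:2 pp1:2 pp2:2
Op 2: fork(P0) -> P2. 3 ppages; refcounts: pp0:3 pp1:3 pp2:3
Op 3: write(P0, v1, 159). refcount(pp1)=3>1 -> COPY to pp3. 4 ppages; refcounts: pp0:3 pp1:2 pp2:3 pp3:1
Op 4: fork(P0) -> P3. 4 ppages; refcounts: pp0:4 pp1:2 pp2:4 pp3:2
Op 5: read(P2, v1) -> 15. No state change.
Op 6: read(P3, v1) -> 159. No state change.
Op 7: read(P2, v2) -> 32. No state change.
Op 8: write(P1, v0, 181). refcount(pp0)=4>1 -> COPY to pp4. 5 ppages; refcounts: pp0:3 pp1:2 pp2:4 pp3:2 pp4:1
Op 9: write(P1, v0, 100). refcount(pp4)=1 -> write in place. 5 ppages; refcounts: pp0:3 pp1:2 pp2:4 pp3:2 pp4:1

yes yes no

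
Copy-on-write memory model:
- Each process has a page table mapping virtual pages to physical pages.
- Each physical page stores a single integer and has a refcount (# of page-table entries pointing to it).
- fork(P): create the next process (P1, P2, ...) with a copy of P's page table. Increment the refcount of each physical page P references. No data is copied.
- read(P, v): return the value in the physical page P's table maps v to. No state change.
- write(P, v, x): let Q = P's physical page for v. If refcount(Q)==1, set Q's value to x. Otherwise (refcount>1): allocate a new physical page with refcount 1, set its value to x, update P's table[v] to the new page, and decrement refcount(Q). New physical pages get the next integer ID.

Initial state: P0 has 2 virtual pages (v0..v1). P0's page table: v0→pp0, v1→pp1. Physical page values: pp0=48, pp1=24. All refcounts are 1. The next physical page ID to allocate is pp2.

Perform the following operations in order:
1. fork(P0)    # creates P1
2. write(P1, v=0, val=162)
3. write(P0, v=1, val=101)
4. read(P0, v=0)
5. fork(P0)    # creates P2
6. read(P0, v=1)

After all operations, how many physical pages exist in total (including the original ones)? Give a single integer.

Op 1: fork(P0) -> P1. 2 ppages; refcounts: pp0:2 pp1:2
Op 2: write(P1, v0, 162). refcount(pp0)=2>1 -> COPY to pp2. 3 ppages; refcounts: pp0:1 pp1:2 pp2:1
Op 3: write(P0, v1, 101). refcount(pp1)=2>1 -> COPY to pp3. 4 ppages; refcounts: pp0:1 pp1:1 pp2:1 pp3:1
Op 4: read(P0, v0) -> 48. No state change.
Op 5: fork(P0) -> P2. 4 ppages; refcounts: pp0:2 pp1:1 pp2:1 pp3:2
Op 6: read(P0, v1) -> 101. No state change.

Answer: 4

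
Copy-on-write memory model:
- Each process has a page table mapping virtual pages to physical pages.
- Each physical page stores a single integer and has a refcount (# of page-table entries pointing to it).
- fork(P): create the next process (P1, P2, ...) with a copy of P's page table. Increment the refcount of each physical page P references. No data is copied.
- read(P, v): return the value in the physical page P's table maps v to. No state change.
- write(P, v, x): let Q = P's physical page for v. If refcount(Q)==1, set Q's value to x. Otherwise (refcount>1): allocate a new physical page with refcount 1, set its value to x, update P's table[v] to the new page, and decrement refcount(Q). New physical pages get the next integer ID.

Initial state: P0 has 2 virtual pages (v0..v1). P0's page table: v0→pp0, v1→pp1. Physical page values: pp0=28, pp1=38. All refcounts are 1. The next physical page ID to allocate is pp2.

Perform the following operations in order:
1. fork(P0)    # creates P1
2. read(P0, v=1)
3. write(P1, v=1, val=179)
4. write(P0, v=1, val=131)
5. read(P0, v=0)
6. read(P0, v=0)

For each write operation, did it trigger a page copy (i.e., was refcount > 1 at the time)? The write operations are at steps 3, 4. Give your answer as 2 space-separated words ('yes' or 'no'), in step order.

Op 1: fork(P0) -> P1. 2 ppages; refcounts: pp0:2 pp1:2
Op 2: read(P0, v1) -> 38. No state change.
Op 3: write(P1, v1, 179). refcount(pp1)=2>1 -> COPY to pp2. 3 ppages; refcounts: pp0:2 pp1:1 pp2:1
Op 4: write(P0, v1, 131). refcount(pp1)=1 -> write in place. 3 ppages; refcounts: pp0:2 pp1:1 pp2:1
Op 5: read(P0, v0) -> 28. No state change.
Op 6: read(P0, v0) -> 28. No state change.

yes no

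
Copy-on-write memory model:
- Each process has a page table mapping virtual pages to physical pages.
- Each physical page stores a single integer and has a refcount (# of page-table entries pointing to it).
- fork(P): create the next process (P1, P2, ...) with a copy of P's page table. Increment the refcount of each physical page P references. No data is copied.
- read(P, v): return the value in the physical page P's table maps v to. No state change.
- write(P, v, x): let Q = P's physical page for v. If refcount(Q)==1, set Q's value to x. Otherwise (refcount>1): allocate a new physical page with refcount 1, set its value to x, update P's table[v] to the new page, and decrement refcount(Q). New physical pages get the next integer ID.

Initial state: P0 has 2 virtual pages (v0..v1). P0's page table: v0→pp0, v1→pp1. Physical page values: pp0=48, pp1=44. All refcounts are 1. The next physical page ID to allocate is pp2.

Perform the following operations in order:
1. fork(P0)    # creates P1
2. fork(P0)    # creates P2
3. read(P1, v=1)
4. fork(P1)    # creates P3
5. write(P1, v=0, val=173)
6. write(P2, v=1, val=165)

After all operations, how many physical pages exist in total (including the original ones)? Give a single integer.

Answer: 4

Derivation:
Op 1: fork(P0) -> P1. 2 ppages; refcounts: pp0:2 pp1:2
Op 2: fork(P0) -> P2. 2 ppages; refcounts: pp0:3 pp1:3
Op 3: read(P1, v1) -> 44. No state change.
Op 4: fork(P1) -> P3. 2 ppages; refcounts: pp0:4 pp1:4
Op 5: write(P1, v0, 173). refcount(pp0)=4>1 -> COPY to pp2. 3 ppages; refcounts: pp0:3 pp1:4 pp2:1
Op 6: write(P2, v1, 165). refcount(pp1)=4>1 -> COPY to pp3. 4 ppages; refcounts: pp0:3 pp1:3 pp2:1 pp3:1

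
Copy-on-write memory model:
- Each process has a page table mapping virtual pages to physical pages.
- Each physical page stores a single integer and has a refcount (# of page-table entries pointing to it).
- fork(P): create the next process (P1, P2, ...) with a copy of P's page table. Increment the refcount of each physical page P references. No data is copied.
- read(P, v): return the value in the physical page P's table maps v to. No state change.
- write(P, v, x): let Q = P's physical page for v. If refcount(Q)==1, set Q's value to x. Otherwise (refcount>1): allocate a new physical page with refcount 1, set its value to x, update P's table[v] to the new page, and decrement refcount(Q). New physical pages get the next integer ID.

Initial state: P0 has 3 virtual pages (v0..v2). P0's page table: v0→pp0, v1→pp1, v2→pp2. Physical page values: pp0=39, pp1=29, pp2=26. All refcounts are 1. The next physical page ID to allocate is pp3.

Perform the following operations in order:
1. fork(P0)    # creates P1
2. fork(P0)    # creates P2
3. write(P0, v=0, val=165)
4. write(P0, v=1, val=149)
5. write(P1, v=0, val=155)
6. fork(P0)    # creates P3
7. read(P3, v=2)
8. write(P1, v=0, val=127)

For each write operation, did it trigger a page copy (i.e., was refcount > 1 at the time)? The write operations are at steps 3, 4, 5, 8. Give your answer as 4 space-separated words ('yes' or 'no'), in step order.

Op 1: fork(P0) -> P1. 3 ppages; refcounts: pp0:2 pp1:2 pp2:2
Op 2: fork(P0) -> P2. 3 ppages; refcounts: pp0:3 pp1:3 pp2:3
Op 3: write(P0, v0, 165). refcount(pp0)=3>1 -> COPY to pp3. 4 ppages; refcounts: pp0:2 pp1:3 pp2:3 pp3:1
Op 4: write(P0, v1, 149). refcount(pp1)=3>1 -> COPY to pp4. 5 ppages; refcounts: pp0:2 pp1:2 pp2:3 pp3:1 pp4:1
Op 5: write(P1, v0, 155). refcount(pp0)=2>1 -> COPY to pp5. 6 ppages; refcounts: pp0:1 pp1:2 pp2:3 pp3:1 pp4:1 pp5:1
Op 6: fork(P0) -> P3. 6 ppages; refcounts: pp0:1 pp1:2 pp2:4 pp3:2 pp4:2 pp5:1
Op 7: read(P3, v2) -> 26. No state change.
Op 8: write(P1, v0, 127). refcount(pp5)=1 -> write in place. 6 ppages; refcounts: pp0:1 pp1:2 pp2:4 pp3:2 pp4:2 pp5:1

yes yes yes no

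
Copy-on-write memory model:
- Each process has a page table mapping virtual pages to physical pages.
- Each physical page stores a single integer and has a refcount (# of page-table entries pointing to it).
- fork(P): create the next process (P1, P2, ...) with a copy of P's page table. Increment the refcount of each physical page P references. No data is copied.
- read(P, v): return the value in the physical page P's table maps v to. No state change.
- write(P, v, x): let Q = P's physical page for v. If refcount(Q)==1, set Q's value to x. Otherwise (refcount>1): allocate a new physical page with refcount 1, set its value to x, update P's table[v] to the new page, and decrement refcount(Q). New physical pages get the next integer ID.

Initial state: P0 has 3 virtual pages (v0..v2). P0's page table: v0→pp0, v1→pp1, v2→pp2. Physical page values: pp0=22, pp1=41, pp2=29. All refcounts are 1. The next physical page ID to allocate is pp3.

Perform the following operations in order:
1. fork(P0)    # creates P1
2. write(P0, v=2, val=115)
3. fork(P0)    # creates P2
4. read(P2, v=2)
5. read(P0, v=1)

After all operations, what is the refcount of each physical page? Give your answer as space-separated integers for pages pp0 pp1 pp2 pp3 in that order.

Op 1: fork(P0) -> P1. 3 ppages; refcounts: pp0:2 pp1:2 pp2:2
Op 2: write(P0, v2, 115). refcount(pp2)=2>1 -> COPY to pp3. 4 ppages; refcounts: pp0:2 pp1:2 pp2:1 pp3:1
Op 3: fork(P0) -> P2. 4 ppages; refcounts: pp0:3 pp1:3 pp2:1 pp3:2
Op 4: read(P2, v2) -> 115. No state change.
Op 5: read(P0, v1) -> 41. No state change.

Answer: 3 3 1 2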